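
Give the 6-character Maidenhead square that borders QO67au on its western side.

QO57xu

Longitude subsquare a = 0; −1 → -1, wraps to 23 = x, carry into square.
Longitude square 6; −1 → 5.
The latitude characters are unchanged.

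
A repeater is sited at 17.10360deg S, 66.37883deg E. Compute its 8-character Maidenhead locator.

Offset from 180°W / 90°S: lon 246.37883°, lat 72.89640°.
Field (20°×10°, letters A–R): 246.37883/20 → 12 → M, 72.89640/10 → 7 → H; chars MH.
Square (2°×1°, digits 0–9): 6.37883/2 → 3, 2.89640/1 → 2; chars 32.
Subsquare (5′×2.5′, letters a–x): 0.37883/0.0833333 → 4 → e, 0.89640/0.0416667 → 21 → v; chars ev.
Extended square (30″×15″, digits 0–9): 0.04550/0.00833333 → 5, 0.02140/0.00416667 → 5; chars 55.

MH32ev55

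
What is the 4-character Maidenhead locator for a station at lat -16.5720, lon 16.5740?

JH83

Add 180° to longitude and 90° to latitude: 196.57, 73.43.
Field: 196.57/20 → 9 → J, 73.43/10 → 7 → H; chars JH.
Square: 16.57/2 → 8, 3.43/1 → 3; chars 83.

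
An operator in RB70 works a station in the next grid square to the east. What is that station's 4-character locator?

RB80

Longitude square 7; +1 → 8.
The latitude characters are unchanged.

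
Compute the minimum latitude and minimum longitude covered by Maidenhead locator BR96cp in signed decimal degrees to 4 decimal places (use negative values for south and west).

86.6250, -141.8333

Field B=1, R=17: +1·20° lon, +17·10° lat → SW at lon -160°, lat 80°.
Square 9, 6: +9·2° lon, +6·1° lat → SW at lon -142°, lat 86°.
Subsquare c=2, p=15: +2·0.0833333° lon, +15·0.0416667° lat → SW at lon -141.833°, lat 86.625°.
latitude 86.6250, longitude -141.8333.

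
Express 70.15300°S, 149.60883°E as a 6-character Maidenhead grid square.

QB49tu

Offset from 180°W / 90°S: lon 329.6088°, lat 19.8470°.
Field: 329.6088/20 → 16 → Q, 19.8470/10 → 1 → B; chars QB.
Square: 9.6088/2 → 4, 9.8470/1 → 9; chars 49.
Subsquare: 1.6088/0.0833333 → 19 → t, 0.8470/0.0416667 → 20 → u; chars tu.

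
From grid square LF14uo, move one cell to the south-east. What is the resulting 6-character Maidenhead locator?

Longitude subsquare u = 20; +1 → 21 = v.
Latitude subsquare o = 14; −1 → 13 = n.

LF14vn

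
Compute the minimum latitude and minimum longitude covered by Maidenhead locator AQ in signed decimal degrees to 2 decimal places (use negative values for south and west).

70.00, -180.00

Field A=0, Q=16: +0·20° lon, +16·10° lat → SW at lon -180°, lat 70°.
latitude 70.00, longitude -180.00.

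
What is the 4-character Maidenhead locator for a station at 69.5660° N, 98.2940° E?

NP99

Offset from 180°W / 90°S: lon 278.29°, lat 159.57°.
Field: 278.29/20 → 13 → N, 159.57/10 → 15 → P; chars NP.
Square: 18.29/2 → 9, 9.57/1 → 9; chars 99.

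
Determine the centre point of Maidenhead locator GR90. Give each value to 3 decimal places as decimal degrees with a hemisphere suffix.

80.500° N, 41.000° W

Field G=6, R=17: +6·20° lon, +17·10° lat → SW at lon -60°, lat 80°.
Square 9, 0: +9·2° lon, +0·1° lat → SW at lon -42°, lat 80°.
Cell spans 2° lon × 1° lat. Centre is SW corner plus half of each.
latitude 80.500° N, longitude 41.000° W.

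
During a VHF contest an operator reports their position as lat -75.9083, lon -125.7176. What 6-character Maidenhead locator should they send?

CB74dc

Offset from 180°W / 90°S: lon 54.2824°, lat 14.0917°.
Field: lon ⌊54.2824/20⌋ = 2 → C; lat ⌊14.0917/10⌋ = 1 → B.
Square: lon ⌊14.2824/2⌋ = 7; lat ⌊4.0917/1⌋ = 4.
Subsquare: lon ⌊0.2824/0.0833333⌋ = 3 → d; lat ⌊0.0917/0.0416667⌋ = 2 → c.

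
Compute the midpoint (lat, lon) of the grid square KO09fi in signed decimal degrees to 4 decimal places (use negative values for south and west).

Field K=10, O=14: +10·20° lon, +14·10° lat → SW at lon 20°, lat 50°.
Square 0, 9: +0·2° lon, +9·1° lat → SW at lon 20°, lat 59°.
Subsquare f=5, i=8: +5·0.0833333° lon, +8·0.0416667° lat → SW at lon 20.4167°, lat 59.3333°.
Cell spans 0.0833333° lon × 0.0416667° lat. Centre is SW corner plus half of each.
latitude 59.3542, longitude 20.4583.

59.3542, 20.4583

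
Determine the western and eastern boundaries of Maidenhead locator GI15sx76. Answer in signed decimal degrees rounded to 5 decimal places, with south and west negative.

Field G=6, I=8: +6·20° lon, +8·10° lat → SW at lon -60°, lat -10°.
Square 1, 5: +1·2° lon, +5·1° lat → SW at lon -58°, lat -5°.
Subsquare s=18, x=23: +18·0.0833333° lon, +23·0.0416667° lat → SW at lon -56.5°, lat -4.04167°.
Extended square 7, 6: +7·0.00833333° lon, +6·0.00416667° lat → SW at lon -56.4417°, lat -4.01667°.
Cell spans 0.00833333° lon × 0.00416667° lat.
west -56.44167, east -56.43333.

-56.44167, -56.43333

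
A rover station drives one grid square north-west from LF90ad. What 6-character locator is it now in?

LF80xe

Longitude subsquare a = 0; −1 → -1, wraps to 23 = x, carry into square.
Longitude square 9; −1 → 8.
Latitude subsquare d = 3; +1 → 4 = e.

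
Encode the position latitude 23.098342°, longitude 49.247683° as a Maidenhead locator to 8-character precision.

Offset from 180°W / 90°S: lon 229.24768°, lat 113.09834°.
Field: 229.24768/20 → 11 → L, 113.09834/10 → 11 → L; chars LL.
Square: 9.24768/2 → 4, 3.09834/1 → 3; chars 43.
Subsquare: 1.24768/0.0833333 → 14 → o, 0.09834/0.0416667 → 2 → c; chars oc.
Extended square: 0.08102/0.00833333 → 9, 0.01501/0.00416667 → 3; chars 93.

LL43oc93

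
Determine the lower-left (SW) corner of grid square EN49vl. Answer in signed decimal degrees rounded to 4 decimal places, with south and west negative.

49.4583, -90.2500

Field E=4, N=13: +4·20° lon, +13·10° lat → SW at lon -100°, lat 40°.
Square 4, 9: +4·2° lon, +9·1° lat → SW at lon -92°, lat 49°.
Subsquare v=21, l=11: +21·0.0833333° lon, +11·0.0416667° lat → SW at lon -90.25°, lat 49.4583°.
latitude 49.4583, longitude -90.2500.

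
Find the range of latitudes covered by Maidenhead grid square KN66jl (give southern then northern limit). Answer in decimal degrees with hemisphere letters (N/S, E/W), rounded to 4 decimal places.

Field K=10, N=13: +10·20° lon, +13·10° lat → SW at lon 20°, lat 40°.
Square 6, 6: +6·2° lon, +6·1° lat → SW at lon 32°, lat 46°.
Subsquare j=9, l=11: +9·0.0833333° lon, +11·0.0416667° lat → SW at lon 32.75°, lat 46.4583°.
Cell spans 0.0833333° lon × 0.0416667° lat.
south 46.4583° N, north 46.5000° N.

46.4583° N, 46.5000° N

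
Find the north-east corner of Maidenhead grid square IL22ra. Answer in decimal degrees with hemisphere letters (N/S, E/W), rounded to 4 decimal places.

Field I=8, L=11: +8·20° lon, +11·10° lat → SW at lon -20°, lat 20°.
Square 2, 2: +2·2° lon, +2·1° lat → SW at lon -16°, lat 22°.
Subsquare r=17, a=0: +17·0.0833333° lon, +0·0.0416667° lat → SW at lon -14.5833°, lat 22°.
Cell spans 0.0833333° lon × 0.0416667° lat. NE corner is SW corner plus one full cell.
latitude 22.0417° N, longitude 14.5000° W.

22.0417° N, 14.5000° W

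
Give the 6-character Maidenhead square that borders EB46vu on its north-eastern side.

Longitude subsquare v = 21; +1 → 22 = w.
Latitude subsquare u = 20; +1 → 21 = v.

EB46wv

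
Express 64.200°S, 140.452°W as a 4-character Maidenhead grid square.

Offset from 180°W / 90°S: lon 39.55°, lat 25.80°.
Field: 39.55/20 → 1 → B, 25.80/10 → 2 → C; chars BC.
Square: 19.55/2 → 9, 5.80/1 → 5; chars 95.

BC95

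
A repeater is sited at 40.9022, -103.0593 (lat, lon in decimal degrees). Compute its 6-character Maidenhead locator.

Shift to the Maidenhead origin (180°W, 90°S): lon 76.9407, lat 130.9022.
Field (20°×10°, letters A–R): 76.9407/20 → 3 → D, 130.9022/10 → 13 → N; chars DN.
Square (2°×1°, digits 0–9): 16.9407/2 → 8, 0.9022/1 → 0; chars 80.
Subsquare (5′×2.5′, letters a–x): 0.9407/0.0833333 → 11 → l, 0.9022/0.0416667 → 21 → v; chars lv.

DN80lv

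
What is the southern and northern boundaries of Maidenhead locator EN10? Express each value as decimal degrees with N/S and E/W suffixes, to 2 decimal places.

Field E=4, N=13: +4·20° lon, +13·10° lat → SW at lon -100°, lat 40°.
Square 1, 0: +1·2° lon, +0·1° lat → SW at lon -98°, lat 40°.
Cell spans 2° lon × 1° lat.
south 40.00° N, north 41.00° N.

40.00° N, 41.00° N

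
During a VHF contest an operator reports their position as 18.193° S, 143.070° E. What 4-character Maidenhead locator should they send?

QH11

Add 180° to longitude and 90° to latitude: 323.07, 71.81.
Field (20°×10°, letters A–R): lon ⌊323.07/20⌋ = 16 → Q; lat ⌊71.81/10⌋ = 7 → H.
Square (2°×1°, digits 0–9): lon ⌊3.07/2⌋ = 1; lat ⌊1.81/1⌋ = 1.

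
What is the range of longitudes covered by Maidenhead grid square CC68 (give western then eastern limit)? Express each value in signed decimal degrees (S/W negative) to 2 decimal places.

-128.00, -126.00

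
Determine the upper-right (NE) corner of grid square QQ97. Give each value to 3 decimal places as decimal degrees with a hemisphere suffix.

78.000° N, 160.000° E

Field Q=16, Q=16: +16·20° lon, +16·10° lat → SW at lon 140°, lat 70°.
Square 9, 7: +9·2° lon, +7·1° lat → SW at lon 158°, lat 77°.
Cell spans 2° lon × 1° lat. NE corner is SW corner plus one full cell.
latitude 78.000° N, longitude 160.000° E.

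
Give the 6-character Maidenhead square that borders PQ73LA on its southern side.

PQ72lx

Latitude subsquare a = 0; −1 → -1, wraps to 23 = x, carry into square.
Latitude square 3; −1 → 2.
The longitude characters are unchanged.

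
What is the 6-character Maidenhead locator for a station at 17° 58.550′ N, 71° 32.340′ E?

MK57sx

Offset from 180°W / 90°S: lon 251.5390°, lat 107.9758°.
Field: 251.5390/20 → 12 → M, 107.9758/10 → 10 → K; chars MK.
Square: 11.5390/2 → 5, 7.9758/1 → 7; chars 57.
Subsquare: 1.5390/0.0833333 → 18 → s, 0.9758/0.0416667 → 23 → x; chars sx.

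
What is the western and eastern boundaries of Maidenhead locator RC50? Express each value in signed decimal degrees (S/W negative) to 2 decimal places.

Field R=17, C=2: +17·20° lon, +2·10° lat → SW at lon 160°, lat -70°.
Square 5, 0: +5·2° lon, +0·1° lat → SW at lon 170°, lat -70°.
Cell spans 2° lon × 1° lat.
west 170.00, east 172.00.

170.00, 172.00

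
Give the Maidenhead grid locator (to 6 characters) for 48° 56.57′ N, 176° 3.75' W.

AN18xw

Offset from 180°W / 90°S: lon 3.9375°, lat 138.9428°.
Field: 3.9375/20 → 0 → A, 138.9428/10 → 13 → N; chars AN.
Square: 3.9375/2 → 1, 8.9428/1 → 8; chars 18.
Subsquare: 1.9375/0.0833333 → 23 → x, 0.9428/0.0416667 → 22 → w; chars xw.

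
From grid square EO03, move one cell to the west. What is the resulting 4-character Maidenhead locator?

DO93

Longitude square 0; −1 → -1, wraps to 9, carry into field.
Longitude field E = 4; −1 → 3 = D.
The latitude characters are unchanged.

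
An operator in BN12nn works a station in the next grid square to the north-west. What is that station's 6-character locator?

BN12mo

Longitude subsquare n = 13; −1 → 12 = m.
Latitude subsquare n = 13; +1 → 14 = o.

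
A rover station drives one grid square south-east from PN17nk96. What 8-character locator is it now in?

PN17ok05

Longitude extended square 9; +1 → 10, wraps to 0, carry into subsquare.
Longitude subsquare n = 13; +1 → 14 = o.
Latitude extended square 6; −1 → 5.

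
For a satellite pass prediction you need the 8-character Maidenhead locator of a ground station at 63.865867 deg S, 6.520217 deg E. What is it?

JC36gd22

Add 180° to longitude and 90° to latitude: 186.52022, 26.13413.
Field: 186.52022/20 → 9 → J, 26.13413/10 → 2 → C; chars JC.
Square: 6.52022/2 → 3, 6.13413/1 → 6; chars 36.
Subsquare: 0.52022/0.0833333 → 6 → g, 0.13413/0.0416667 → 3 → d; chars gd.
Extended square: 0.02022/0.00833333 → 2, 0.00913/0.00416667 → 2; chars 22.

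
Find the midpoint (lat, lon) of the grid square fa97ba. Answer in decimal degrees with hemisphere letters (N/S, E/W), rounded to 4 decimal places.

82.9792° S, 61.8750° W

Field F=5, A=0: +5·20° lon, +0·10° lat → SW at lon -80°, lat -90°.
Square 9, 7: +9·2° lon, +7·1° lat → SW at lon -62°, lat -83°.
Subsquare b=1, a=0: +1·0.0833333° lon, +0·0.0416667° lat → SW at lon -61.9167°, lat -83°.
Cell spans 0.0833333° lon × 0.0416667° lat. Centre is SW corner plus half of each.
latitude 82.9792° S, longitude 61.8750° W.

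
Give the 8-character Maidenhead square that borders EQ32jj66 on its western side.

EQ32jj56

Longitude extended square 6; −1 → 5.
The latitude characters are unchanged.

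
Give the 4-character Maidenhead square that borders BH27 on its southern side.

BH26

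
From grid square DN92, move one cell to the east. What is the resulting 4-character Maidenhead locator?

EN02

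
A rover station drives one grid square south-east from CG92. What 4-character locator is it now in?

DG01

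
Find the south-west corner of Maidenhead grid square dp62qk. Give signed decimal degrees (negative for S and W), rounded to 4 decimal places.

62.4167, -106.6667

Field D=3, P=15: +3·20° lon, +15·10° lat → SW at lon -120°, lat 60°.
Square 6, 2: +6·2° lon, +2·1° lat → SW at lon -108°, lat 62°.
Subsquare q=16, k=10: +16·0.0833333° lon, +10·0.0416667° lat → SW at lon -106.667°, lat 62.4167°.
latitude 62.4167, longitude -106.6667.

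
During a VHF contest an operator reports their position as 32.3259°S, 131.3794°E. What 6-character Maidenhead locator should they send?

PF57qq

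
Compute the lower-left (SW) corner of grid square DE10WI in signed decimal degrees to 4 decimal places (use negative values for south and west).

-49.6667, -116.1667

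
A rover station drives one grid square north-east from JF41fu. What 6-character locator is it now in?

Longitude subsquare f = 5; +1 → 6 = g.
Latitude subsquare u = 20; +1 → 21 = v.

JF41gv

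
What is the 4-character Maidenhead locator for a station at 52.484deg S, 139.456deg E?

PD97

Offset from 180°W / 90°S: lon 319.46°, lat 37.52°.
Field: lon ⌊319.46/20⌋ = 15 → P; lat ⌊37.52/10⌋ = 3 → D.
Square: lon ⌊19.46/2⌋ = 9; lat ⌊7.52/1⌋ = 7.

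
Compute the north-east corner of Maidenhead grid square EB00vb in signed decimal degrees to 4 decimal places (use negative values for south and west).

-79.9167, -98.1667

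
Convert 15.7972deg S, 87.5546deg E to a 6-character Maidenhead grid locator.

NH34se

Offset from 180°W / 90°S: lon 267.5546°, lat 74.2028°.
Field: 267.5546/20 → 13 → N, 74.2028/10 → 7 → H; chars NH.
Square: 7.5546/2 → 3, 4.2028/1 → 4; chars 34.
Subsquare: 1.5546/0.0833333 → 18 → s, 0.2028/0.0416667 → 4 → e; chars se.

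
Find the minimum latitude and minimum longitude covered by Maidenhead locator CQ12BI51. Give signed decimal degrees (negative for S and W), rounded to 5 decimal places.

Field C=2, Q=16: +2·20° lon, +16·10° lat → SW at lon -140°, lat 70°.
Square 1, 2: +1·2° lon, +2·1° lat → SW at lon -138°, lat 72°.
Subsquare b=1, i=8: +1·0.0833333° lon, +8·0.0416667° lat → SW at lon -137.917°, lat 72.3333°.
Extended square 5, 1: +5·0.00833333° lon, +1·0.00416667° lat → SW at lon -137.875°, lat 72.3375°.
latitude 72.33750, longitude -137.87500.

72.33750, -137.87500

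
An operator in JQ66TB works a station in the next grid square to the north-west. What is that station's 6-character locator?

JQ66sc

Longitude subsquare t = 19; −1 → 18 = s.
Latitude subsquare b = 1; +1 → 2 = c.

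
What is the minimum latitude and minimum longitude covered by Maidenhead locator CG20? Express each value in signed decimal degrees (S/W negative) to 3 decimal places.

Field C=2, G=6: +2·20° lon, +6·10° lat → SW at lon -140°, lat -30°.
Square 2, 0: +2·2° lon, +0·1° lat → SW at lon -136°, lat -30°.
latitude -30.000, longitude -136.000.

-30.000, -136.000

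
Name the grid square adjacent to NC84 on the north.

NC85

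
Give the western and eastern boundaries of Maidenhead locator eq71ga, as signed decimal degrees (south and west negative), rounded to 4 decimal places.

Field E=4, Q=16: +4·20° lon, +16·10° lat → SW at lon -100°, lat 70°.
Square 7, 1: +7·2° lon, +1·1° lat → SW at lon -86°, lat 71°.
Subsquare g=6, a=0: +6·0.0833333° lon, +0·0.0416667° lat → SW at lon -85.5°, lat 71°.
Cell spans 0.0833333° lon × 0.0416667° lat.
west -85.5000, east -85.4167.

-85.5000, -85.4167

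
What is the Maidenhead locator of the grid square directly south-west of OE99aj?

Longitude subsquare a = 0; −1 → -1, wraps to 23 = x, carry into square.
Longitude square 9; −1 → 8.
Latitude subsquare j = 9; −1 → 8 = i.

OE89xi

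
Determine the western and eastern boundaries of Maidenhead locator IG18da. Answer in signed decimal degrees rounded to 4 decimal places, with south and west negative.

-17.7500, -17.6667

Field I=8, G=6: +8·20° lon, +6·10° lat → SW at lon -20°, lat -30°.
Square 1, 8: +1·2° lon, +8·1° lat → SW at lon -18°, lat -22°.
Subsquare d=3, a=0: +3·0.0833333° lon, +0·0.0416667° lat → SW at lon -17.75°, lat -22°.
Cell spans 0.0833333° lon × 0.0416667° lat.
west -17.7500, east -17.6667.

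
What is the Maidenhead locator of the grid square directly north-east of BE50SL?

BE50tm

Longitude subsquare s = 18; +1 → 19 = t.
Latitude subsquare l = 11; +1 → 12 = m.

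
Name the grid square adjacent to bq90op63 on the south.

BQ90op62

Latitude extended square 3; −1 → 2.
The longitude characters are unchanged.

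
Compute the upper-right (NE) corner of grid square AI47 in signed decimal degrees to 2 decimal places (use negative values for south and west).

Field A=0, I=8: +0·20° lon, +8·10° lat → SW at lon -180°, lat -10°.
Square 4, 7: +4·2° lon, +7·1° lat → SW at lon -172°, lat -3°.
Cell spans 2° lon × 1° lat. NE corner is SW corner plus one full cell.
latitude -2.00, longitude -170.00.

-2.00, -170.00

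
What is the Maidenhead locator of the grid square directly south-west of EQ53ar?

EQ43xq

Longitude subsquare a = 0; −1 → -1, wraps to 23 = x, carry into square.
Longitude square 5; −1 → 4.
Latitude subsquare r = 17; −1 → 16 = q.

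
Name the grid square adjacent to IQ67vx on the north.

Latitude subsquare x = 23; +1 → 24, wraps to 0 = a, carry into square.
Latitude square 7; +1 → 8.
The longitude characters are unchanged.

IQ68va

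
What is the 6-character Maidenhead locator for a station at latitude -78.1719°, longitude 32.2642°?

KB61dt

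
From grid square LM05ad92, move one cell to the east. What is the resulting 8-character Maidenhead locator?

Longitude extended square 9; +1 → 10, wraps to 0, carry into subsquare.
Longitude subsquare a = 0; +1 → 1 = b.
The latitude characters are unchanged.

LM05bd02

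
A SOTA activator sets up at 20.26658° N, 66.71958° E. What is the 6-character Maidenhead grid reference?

ML30ig

Shift to the Maidenhead origin (180°W, 90°S): lon 246.7196, lat 110.2666.
Field (20°×10°, letters A–R): 246.7196/20 → 12 → M, 110.2666/10 → 11 → L; chars ML.
Square (2°×1°, digits 0–9): 6.7196/2 → 3, 0.2666/1 → 0; chars 30.
Subsquare (5′×2.5′, letters a–x): 0.7196/0.0833333 → 8 → i, 0.2666/0.0416667 → 6 → g; chars ig.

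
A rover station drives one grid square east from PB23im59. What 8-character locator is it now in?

Longitude extended square 5; +1 → 6.
The latitude characters are unchanged.

PB23im69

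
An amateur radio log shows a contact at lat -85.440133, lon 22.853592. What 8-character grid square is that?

Add 180° to longitude and 90° to latitude: 202.85359, 4.55987.
Field: 202.85359/20 → 10 → K, 4.55987/10 → 0 → A; chars KA.
Square: 2.85359/2 → 1, 4.55987/1 → 4; chars 14.
Subsquare: 0.85359/0.0833333 → 10 → k, 0.55987/0.0416667 → 13 → n; chars kn.
Extended square: 0.02026/0.00833333 → 2, 0.01820/0.00416667 → 4; chars 24.

KA14kn24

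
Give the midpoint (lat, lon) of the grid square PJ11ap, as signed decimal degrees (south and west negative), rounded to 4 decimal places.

1.6458, 122.0417

Field P=15, J=9: +15·20° lon, +9·10° lat → SW at lon 120°, lat 0°.
Square 1, 1: +1·2° lon, +1·1° lat → SW at lon 122°, lat 1°.
Subsquare a=0, p=15: +0·0.0833333° lon, +15·0.0416667° lat → SW at lon 122°, lat 1.625°.
Cell spans 0.0833333° lon × 0.0416667° lat. Centre is SW corner plus half of each.
latitude 1.6458, longitude 122.0417.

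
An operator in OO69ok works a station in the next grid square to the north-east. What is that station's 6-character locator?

Longitude subsquare o = 14; +1 → 15 = p.
Latitude subsquare k = 10; +1 → 11 = l.

OO69pl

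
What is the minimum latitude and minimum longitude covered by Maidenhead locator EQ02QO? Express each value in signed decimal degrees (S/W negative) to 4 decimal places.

72.5833, -98.6667

Field E=4, Q=16: +4·20° lon, +16·10° lat → SW at lon -100°, lat 70°.
Square 0, 2: +0·2° lon, +2·1° lat → SW at lon -100°, lat 72°.
Subsquare q=16, o=14: +16·0.0833333° lon, +14·0.0416667° lat → SW at lon -98.6667°, lat 72.5833°.
latitude 72.5833, longitude -98.6667.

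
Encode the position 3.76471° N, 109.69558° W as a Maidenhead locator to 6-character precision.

DJ53ds

Add 180° to longitude and 90° to latitude: 70.3044, 93.7647.
Field (20°×10°, letters A–R): lon ⌊70.3044/20⌋ = 3 → D; lat ⌊93.7647/10⌋ = 9 → J.
Square (2°×1°, digits 0–9): lon ⌊10.3044/2⌋ = 5; lat ⌊3.7647/1⌋ = 3.
Subsquare (5′×2.5′, letters a–x): lon ⌊0.3044/0.0833333⌋ = 3 → d; lat ⌊0.7647/0.0416667⌋ = 18 → s.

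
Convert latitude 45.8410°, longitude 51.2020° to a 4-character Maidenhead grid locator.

Offset from 180°W / 90°S: lon 231.20°, lat 135.84°.
Field: 231.20/20 → 11 → L, 135.84/10 → 13 → N; chars LN.
Square: 11.20/2 → 5, 5.84/1 → 5; chars 55.

LN55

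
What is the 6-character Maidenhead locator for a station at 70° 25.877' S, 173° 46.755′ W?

Offset from 180°W / 90°S: lon 6.2208°, lat 19.5687°.
Field (20°×10°, letters A–R): 6.2208/20 → 0 → A, 19.5687/10 → 1 → B; chars AB.
Square (2°×1°, digits 0–9): 6.2208/2 → 3, 9.5687/1 → 9; chars 39.
Subsquare (5′×2.5′, letters a–x): 0.2208/0.0833333 → 2 → c, 0.5687/0.0416667 → 13 → n; chars cn.

AB39cn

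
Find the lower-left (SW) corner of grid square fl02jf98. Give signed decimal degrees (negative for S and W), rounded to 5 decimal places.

22.24167, -79.17500

Field F=5, L=11: +5·20° lon, +11·10° lat → SW at lon -80°, lat 20°.
Square 0, 2: +0·2° lon, +2·1° lat → SW at lon -80°, lat 22°.
Subsquare j=9, f=5: +9·0.0833333° lon, +5·0.0416667° lat → SW at lon -79.25°, lat 22.2083°.
Extended square 9, 8: +9·0.00833333° lon, +8·0.00416667° lat → SW at lon -79.175°, lat 22.2417°.
latitude 22.24167, longitude -79.17500.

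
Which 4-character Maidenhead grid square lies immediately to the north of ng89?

NH80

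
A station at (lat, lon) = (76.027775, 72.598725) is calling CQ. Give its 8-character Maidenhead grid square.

MQ66ha16

Add 180° to longitude and 90° to latitude: 252.59873, 166.02778.
Field (20°×10°, letters A–R): 252.59873/20 → 12 → M, 166.02778/10 → 16 → Q; chars MQ.
Square (2°×1°, digits 0–9): 12.59873/2 → 6, 6.02778/1 → 6; chars 66.
Subsquare (5′×2.5′, letters a–x): 0.59873/0.0833333 → 7 → h, 0.02778/0.0416667 → 0 → a; chars ha.
Extended square (30″×15″, digits 0–9): 0.01539/0.00833333 → 1, 0.02778/0.00416667 → 6; chars 16.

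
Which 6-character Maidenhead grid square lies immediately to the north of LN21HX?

LN22ha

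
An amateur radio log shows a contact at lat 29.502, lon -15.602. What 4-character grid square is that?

IL29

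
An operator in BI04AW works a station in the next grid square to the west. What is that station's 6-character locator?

Longitude subsquare a = 0; −1 → -1, wraps to 23 = x, carry into square.
Longitude square 0; −1 → -1, wraps to 9, carry into field.
Longitude field B = 1; −1 → 0 = A.
The latitude characters are unchanged.

AI94xw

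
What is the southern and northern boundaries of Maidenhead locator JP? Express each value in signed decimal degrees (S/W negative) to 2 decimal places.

60.00, 70.00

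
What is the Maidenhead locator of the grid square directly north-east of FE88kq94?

FE88lq05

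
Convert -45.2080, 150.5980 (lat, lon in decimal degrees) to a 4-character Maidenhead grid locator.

QE54

Offset from 180°W / 90°S: lon 330.60°, lat 44.79°.
Field: 330.60/20 → 16 → Q, 44.79/10 → 4 → E; chars QE.
Square: 10.60/2 → 5, 4.79/1 → 4; chars 54.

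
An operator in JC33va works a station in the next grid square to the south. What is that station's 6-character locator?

Latitude subsquare a = 0; −1 → -1, wraps to 23 = x, carry into square.
Latitude square 3; −1 → 2.
The longitude characters are unchanged.

JC32vx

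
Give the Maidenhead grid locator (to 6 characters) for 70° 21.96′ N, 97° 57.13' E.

NQ80xi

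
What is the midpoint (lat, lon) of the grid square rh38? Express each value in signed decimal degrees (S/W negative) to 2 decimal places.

-11.50, 167.00

Field R=17, H=7: +17·20° lon, +7·10° lat → SW at lon 160°, lat -20°.
Square 3, 8: +3·2° lon, +8·1° lat → SW at lon 166°, lat -12°.
Cell spans 2° lon × 1° lat. Centre is SW corner plus half of each.
latitude -11.50, longitude 167.00.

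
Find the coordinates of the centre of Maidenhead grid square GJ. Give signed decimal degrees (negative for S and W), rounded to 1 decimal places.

Field G=6, J=9: +6·20° lon, +9·10° lat → SW at lon -60°, lat 0°.
Cell spans 20° lon × 10° lat. Centre is SW corner plus half of each.
latitude 5.0, longitude -50.0.

5.0, -50.0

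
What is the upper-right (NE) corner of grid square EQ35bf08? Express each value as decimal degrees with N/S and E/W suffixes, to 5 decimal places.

Field E=4, Q=16: +4·20° lon, +16·10° lat → SW at lon -100°, lat 70°.
Square 3, 5: +3·2° lon, +5·1° lat → SW at lon -94°, lat 75°.
Subsquare b=1, f=5: +1·0.0833333° lon, +5·0.0416667° lat → SW at lon -93.9167°, lat 75.2083°.
Extended square 0, 8: +0·0.00833333° lon, +8·0.00416667° lat → SW at lon -93.9167°, lat 75.2417°.
Cell spans 0.00833333° lon × 0.00416667° lat. NE corner is SW corner plus one full cell.
latitude 75.24583° N, longitude 93.90833° W.

75.24583° N, 93.90833° W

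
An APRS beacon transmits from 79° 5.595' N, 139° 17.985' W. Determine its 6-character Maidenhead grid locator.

Add 180° to longitude and 90° to latitude: 40.7003, 169.0933.
Field: lon ⌊40.7003/20⌋ = 2 → C; lat ⌊169.0933/10⌋ = 16 → Q.
Square: lon ⌊0.7003/2⌋ = 0; lat ⌊9.0933/1⌋ = 9.
Subsquare: lon ⌊0.7003/0.0833333⌋ = 8 → i; lat ⌊0.0933/0.0416667⌋ = 2 → c.

CQ09ic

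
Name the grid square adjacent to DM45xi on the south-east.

DM55ah

Longitude subsquare x = 23; +1 → 24, wraps to 0 = a, carry into square.
Longitude square 4; +1 → 5.
Latitude subsquare i = 8; −1 → 7 = h.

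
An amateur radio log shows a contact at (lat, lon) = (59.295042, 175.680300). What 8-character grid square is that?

RO79uh10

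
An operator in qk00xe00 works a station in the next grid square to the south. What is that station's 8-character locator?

Latitude extended square 0; −1 → -1, wraps to 9, carry into subsquare.
Latitude subsquare e = 4; −1 → 3 = d.
The longitude characters are unchanged.

QK00xd09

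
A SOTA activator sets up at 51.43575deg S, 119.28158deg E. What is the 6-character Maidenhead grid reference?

Offset from 180°W / 90°S: lon 299.2816°, lat 38.5643°.
Field: 299.2816/20 → 14 → O, 38.5643/10 → 3 → D; chars OD.
Square: 19.2816/2 → 9, 8.5643/1 → 8; chars 98.
Subsquare: 1.2816/0.0833333 → 15 → p, 0.5643/0.0416667 → 13 → n; chars pn.

OD98pn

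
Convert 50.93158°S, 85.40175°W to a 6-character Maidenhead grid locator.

ED79hb

Offset from 180°W / 90°S: lon 94.5982°, lat 39.0684°.
Field: lon ⌊94.5982/20⌋ = 4 → E; lat ⌊39.0684/10⌋ = 3 → D.
Square: lon ⌊14.5982/2⌋ = 7; lat ⌊9.0684/1⌋ = 9.
Subsquare: lon ⌊0.5982/0.0833333⌋ = 7 → h; lat ⌊0.0684/0.0416667⌋ = 1 → b.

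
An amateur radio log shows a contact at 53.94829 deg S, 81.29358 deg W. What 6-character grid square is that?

Add 180° to longitude and 90° to latitude: 98.7064, 36.0517.
Field: 98.7064/20 → 4 → E, 36.0517/10 → 3 → D; chars ED.
Square: 18.7064/2 → 9, 6.0517/1 → 6; chars 96.
Subsquare: 0.7064/0.0833333 → 8 → i, 0.0517/0.0416667 → 1 → b; chars ib.

ED96ib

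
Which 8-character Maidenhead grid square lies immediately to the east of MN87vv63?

Longitude extended square 6; +1 → 7.
The latitude characters are unchanged.

MN87vv73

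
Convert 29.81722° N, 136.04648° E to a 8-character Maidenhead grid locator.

Offset from 180°W / 90°S: lon 316.04648°, lat 119.81722°.
Field: lon ⌊316.04648/20⌋ = 15 → P; lat ⌊119.81722/10⌋ = 11 → L.
Square: lon ⌊16.04648/2⌋ = 8; lat ⌊9.81722/1⌋ = 9.
Subsquare: lon ⌊0.04648/0.0833333⌋ = 0 → a; lat ⌊0.81722/0.0416667⌋ = 19 → t.
Extended square: lon ⌊0.04648/0.00833333⌋ = 5; lat ⌊0.02555/0.00416667⌋ = 6.

PL89at56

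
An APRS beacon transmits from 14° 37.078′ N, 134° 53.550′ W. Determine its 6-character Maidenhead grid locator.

CK24no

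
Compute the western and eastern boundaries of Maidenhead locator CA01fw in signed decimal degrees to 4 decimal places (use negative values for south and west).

Field C=2, A=0: +2·20° lon, +0·10° lat → SW at lon -140°, lat -90°.
Square 0, 1: +0·2° lon, +1·1° lat → SW at lon -140°, lat -89°.
Subsquare f=5, w=22: +5·0.0833333° lon, +22·0.0416667° lat → SW at lon -139.583°, lat -88.0833°.
Cell spans 0.0833333° lon × 0.0416667° lat.
west -139.5833, east -139.5000.

-139.5833, -139.5000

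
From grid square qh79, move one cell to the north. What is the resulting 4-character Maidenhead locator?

Latitude square 9; +1 → 10, wraps to 0, carry into field.
Latitude field H = 7; +1 → 8 = I.
The longitude characters are unchanged.

QI70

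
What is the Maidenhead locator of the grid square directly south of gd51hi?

Latitude subsquare i = 8; −1 → 7 = h.
The longitude characters are unchanged.

GD51hh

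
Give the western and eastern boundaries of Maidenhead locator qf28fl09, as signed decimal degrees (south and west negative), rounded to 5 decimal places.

144.41667, 144.42500

Field Q=16, F=5: +16·20° lon, +5·10° lat → SW at lon 140°, lat -40°.
Square 2, 8: +2·2° lon, +8·1° lat → SW at lon 144°, lat -32°.
Subsquare f=5, l=11: +5·0.0833333° lon, +11·0.0416667° lat → SW at lon 144.417°, lat -31.5417°.
Extended square 0, 9: +0·0.00833333° lon, +9·0.00416667° lat → SW at lon 144.417°, lat -31.5042°.
Cell spans 0.00833333° lon × 0.00416667° lat.
west 144.41667, east 144.42500.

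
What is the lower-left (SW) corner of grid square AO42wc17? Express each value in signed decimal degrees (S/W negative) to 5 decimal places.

52.11250, -170.15833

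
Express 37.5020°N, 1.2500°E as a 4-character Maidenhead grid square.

Add 180° to longitude and 90° to latitude: 181.25, 127.50.
Field: lon ⌊181.25/20⌋ = 9 → J; lat ⌊127.50/10⌋ = 12 → M.
Square: lon ⌊1.25/2⌋ = 0; lat ⌊7.50/1⌋ = 7.

JM07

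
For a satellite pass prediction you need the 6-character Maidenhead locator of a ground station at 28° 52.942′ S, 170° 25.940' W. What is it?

Shift to the Maidenhead origin (180°W, 90°S): lon 9.5677, lat 61.1176.
Field: 9.5677/20 → 0 → A, 61.1176/10 → 6 → G; chars AG.
Square: 9.5677/2 → 4, 1.1176/1 → 1; chars 41.
Subsquare: 1.5677/0.0833333 → 18 → s, 0.1176/0.0416667 → 2 → c; chars sc.

AG41sc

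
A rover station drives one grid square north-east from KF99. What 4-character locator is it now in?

LG00

Longitude square 9; +1 → 10, wraps to 0, carry into field.
Longitude field K = 10; +1 → 11 = L.
Latitude square 9; +1 → 10, wraps to 0, carry into field.
Latitude field F = 5; +1 → 6 = G.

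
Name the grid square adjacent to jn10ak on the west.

JN00xk

Longitude subsquare a = 0; −1 → -1, wraps to 23 = x, carry into square.
Longitude square 1; −1 → 0.
The latitude characters are unchanged.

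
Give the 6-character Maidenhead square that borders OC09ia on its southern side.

OC08ix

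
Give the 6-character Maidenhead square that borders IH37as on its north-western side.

IH27xt

Longitude subsquare a = 0; −1 → -1, wraps to 23 = x, carry into square.
Longitude square 3; −1 → 2.
Latitude subsquare s = 18; +1 → 19 = t.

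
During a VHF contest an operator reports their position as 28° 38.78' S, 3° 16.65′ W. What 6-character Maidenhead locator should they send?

IG81ii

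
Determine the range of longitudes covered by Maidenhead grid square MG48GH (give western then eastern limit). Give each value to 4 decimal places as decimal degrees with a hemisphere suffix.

Field M=12, G=6: +12·20° lon, +6·10° lat → SW at lon 60°, lat -30°.
Square 4, 8: +4·2° lon, +8·1° lat → SW at lon 68°, lat -22°.
Subsquare g=6, h=7: +6·0.0833333° lon, +7·0.0416667° lat → SW at lon 68.5°, lat -21.7083°.
Cell spans 0.0833333° lon × 0.0416667° lat.
west 68.5000° E, east 68.5833° E.

68.5000° E, 68.5833° E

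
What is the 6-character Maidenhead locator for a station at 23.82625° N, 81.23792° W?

Shift to the Maidenhead origin (180°W, 90°S): lon 98.7621, lat 113.8263.
Field (20°×10°, letters A–R): 98.7621/20 → 4 → E, 113.8263/10 → 11 → L; chars EL.
Square (2°×1°, digits 0–9): 18.7621/2 → 9, 3.8263/1 → 3; chars 93.
Subsquare (5′×2.5′, letters a–x): 0.7621/0.0833333 → 9 → j, 0.8263/0.0416667 → 19 → t; chars jt.

EL93jt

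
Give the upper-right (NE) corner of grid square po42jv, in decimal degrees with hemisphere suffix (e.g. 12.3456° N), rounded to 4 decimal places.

52.9167° N, 128.8333° E

Field P=15, O=14: +15·20° lon, +14·10° lat → SW at lon 120°, lat 50°.
Square 4, 2: +4·2° lon, +2·1° lat → SW at lon 128°, lat 52°.
Subsquare j=9, v=21: +9·0.0833333° lon, +21·0.0416667° lat → SW at lon 128.75°, lat 52.875°.
Cell spans 0.0833333° lon × 0.0416667° lat. NE corner is SW corner plus one full cell.
latitude 52.9167° N, longitude 128.8333° E.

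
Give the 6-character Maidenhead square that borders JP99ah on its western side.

JP89xh

Longitude subsquare a = 0; −1 → -1, wraps to 23 = x, carry into square.
Longitude square 9; −1 → 8.
The latitude characters are unchanged.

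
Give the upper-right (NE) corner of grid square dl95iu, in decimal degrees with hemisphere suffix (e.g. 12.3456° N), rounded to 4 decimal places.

Field D=3, L=11: +3·20° lon, +11·10° lat → SW at lon -120°, lat 20°.
Square 9, 5: +9·2° lon, +5·1° lat → SW at lon -102°, lat 25°.
Subsquare i=8, u=20: +8·0.0833333° lon, +20·0.0416667° lat → SW at lon -101.333°, lat 25.8333°.
Cell spans 0.0833333° lon × 0.0416667° lat. NE corner is SW corner plus one full cell.
latitude 25.8750° N, longitude 101.2500° W.

25.8750° N, 101.2500° W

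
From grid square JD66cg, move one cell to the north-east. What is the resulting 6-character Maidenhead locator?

JD66dh

Longitude subsquare c = 2; +1 → 3 = d.
Latitude subsquare g = 6; +1 → 7 = h.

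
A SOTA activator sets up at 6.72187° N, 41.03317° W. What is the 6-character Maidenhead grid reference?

GJ96lr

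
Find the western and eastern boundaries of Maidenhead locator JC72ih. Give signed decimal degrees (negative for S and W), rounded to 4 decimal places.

Field J=9, C=2: +9·20° lon, +2·10° lat → SW at lon 0°, lat -70°.
Square 7, 2: +7·2° lon, +2·1° lat → SW at lon 14°, lat -68°.
Subsquare i=8, h=7: +8·0.0833333° lon, +7·0.0416667° lat → SW at lon 14.6667°, lat -67.7083°.
Cell spans 0.0833333° lon × 0.0416667° lat.
west 14.6667, east 14.7500.

14.6667, 14.7500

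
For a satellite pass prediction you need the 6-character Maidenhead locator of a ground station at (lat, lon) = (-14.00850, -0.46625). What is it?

Offset from 180°W / 90°S: lon 179.5337°, lat 75.9915°.
Field: 179.5337/20 → 8 → I, 75.9915/10 → 7 → H; chars IH.
Square: 19.5337/2 → 9, 5.9915/1 → 5; chars 95.
Subsquare: 1.5337/0.0833333 → 18 → s, 0.9915/0.0416667 → 23 → x; chars sx.

IH95sx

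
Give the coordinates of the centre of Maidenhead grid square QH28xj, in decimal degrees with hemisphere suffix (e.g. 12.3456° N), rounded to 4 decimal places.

11.6042° S, 145.9583° E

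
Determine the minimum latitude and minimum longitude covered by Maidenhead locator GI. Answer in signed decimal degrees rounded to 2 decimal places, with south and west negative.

-10.00, -60.00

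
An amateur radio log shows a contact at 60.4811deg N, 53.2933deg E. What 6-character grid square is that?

LP60pl

Offset from 180°W / 90°S: lon 233.2933°, lat 150.4811°.
Field (20°×10°, letters A–R): 233.2933/20 → 11 → L, 150.4811/10 → 15 → P; chars LP.
Square (2°×1°, digits 0–9): 13.2933/2 → 6, 0.4811/1 → 0; chars 60.
Subsquare (5′×2.5′, letters a–x): 1.2933/0.0833333 → 15 → p, 0.4811/0.0416667 → 11 → l; chars pl.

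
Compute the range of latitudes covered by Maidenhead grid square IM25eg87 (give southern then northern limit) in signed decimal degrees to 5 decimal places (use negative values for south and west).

35.27917, 35.28333

Field I=8, M=12: +8·20° lon, +12·10° lat → SW at lon -20°, lat 30°.
Square 2, 5: +2·2° lon, +5·1° lat → SW at lon -16°, lat 35°.
Subsquare e=4, g=6: +4·0.0833333° lon, +6·0.0416667° lat → SW at lon -15.6667°, lat 35.25°.
Extended square 8, 7: +8·0.00833333° lon, +7·0.00416667° lat → SW at lon -15.6°, lat 35.2792°.
Cell spans 0.00833333° lon × 0.00416667° lat.
south 35.27917, north 35.28333.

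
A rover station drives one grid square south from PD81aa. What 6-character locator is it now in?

PD80ax

Latitude subsquare a = 0; −1 → -1, wraps to 23 = x, carry into square.
Latitude square 1; −1 → 0.
The longitude characters are unchanged.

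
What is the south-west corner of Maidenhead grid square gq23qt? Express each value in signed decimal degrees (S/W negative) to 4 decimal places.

73.7917, -54.6667

Field G=6, Q=16: +6·20° lon, +16·10° lat → SW at lon -60°, lat 70°.
Square 2, 3: +2·2° lon, +3·1° lat → SW at lon -56°, lat 73°.
Subsquare q=16, t=19: +16·0.0833333° lon, +19·0.0416667° lat → SW at lon -54.6667°, lat 73.7917°.
latitude 73.7917, longitude -54.6667.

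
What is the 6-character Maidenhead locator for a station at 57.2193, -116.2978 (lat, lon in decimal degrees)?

DO17uf

Offset from 180°W / 90°S: lon 63.7022°, lat 147.2193°.
Field: lon ⌊63.7022/20⌋ = 3 → D; lat ⌊147.2193/10⌋ = 14 → O.
Square: lon ⌊3.7022/2⌋ = 1; lat ⌊7.2193/1⌋ = 7.
Subsquare: lon ⌊1.7022/0.0833333⌋ = 20 → u; lat ⌊0.2193/0.0416667⌋ = 5 → f.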